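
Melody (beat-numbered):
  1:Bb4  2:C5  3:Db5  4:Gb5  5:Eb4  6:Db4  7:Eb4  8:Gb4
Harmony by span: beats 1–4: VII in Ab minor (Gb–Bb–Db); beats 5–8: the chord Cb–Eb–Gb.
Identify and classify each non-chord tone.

The harmony at that moment is Gb major triad (Gb, Bb, Db); C5 is not a chord tone.
It is approached by step up from Bb4 and left by step up to Db5.
Step in, step out in the same direction — a passing tone.
The harmony at that moment is Cb major triad (Cb, Eb, Gb); Db4 is not a chord tone.
It is approached by step down from Eb4 and left by step up to Eb4.
Step away and step back to the same note — a neighbor tone (lower neighbor).

C5 (beat 2) — passing tone; Db4 (beat 6) — neighbor tone.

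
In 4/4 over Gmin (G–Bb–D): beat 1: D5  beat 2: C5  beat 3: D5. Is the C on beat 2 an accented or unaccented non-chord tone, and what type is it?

Unaccented neighbor tone.

The harmony at that moment is G minor triad (G, Bb, D); C5 is not a chord tone.
It is approached by step down from D5 and left by step up to D5.
Step away and step back to the same note — a neighbor tone (lower neighbor).
It falls on a weak beat, so it is unaccented.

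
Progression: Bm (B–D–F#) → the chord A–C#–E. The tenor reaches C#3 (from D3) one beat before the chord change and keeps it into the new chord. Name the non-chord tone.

C#3 is an anticipation.

The harmony at that moment is B minor triad (B, D, F#); C#3 is not a chord tone.
It is approached by step down from D3 and then sustained as the same pitch into the next harmony.
Arriving early and becoming a chord tone when the harmony changes — an anticipation.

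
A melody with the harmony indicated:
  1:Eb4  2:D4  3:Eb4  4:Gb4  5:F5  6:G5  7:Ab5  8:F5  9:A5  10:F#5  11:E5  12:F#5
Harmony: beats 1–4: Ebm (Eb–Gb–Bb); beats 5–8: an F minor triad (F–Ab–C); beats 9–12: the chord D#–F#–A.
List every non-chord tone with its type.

D4 (beat 2) — neighbor tone; G5 (beat 6) — passing tone; E5 (beat 11) — neighbor tone.

The harmony at that moment is Eb minor triad (Eb, Gb, Bb); D4 is not a chord tone.
It is approached by step down from Eb4 and left by step up to Eb4.
Step away and step back to the same note — a neighbor tone (lower neighbor).
The harmony at that moment is F minor triad (F, Ab, C); G5 is not a chord tone.
It is approached by step up from F5 and left by step up to Ab5.
Step in, step out in the same direction — a passing tone.
The harmony at that moment is D# diminished triad (D#, F#, A); E5 is not a chord tone.
It is approached by step down from F#5 and left by step up to F#5.
Step away and step back to the same note — a neighbor tone (lower neighbor).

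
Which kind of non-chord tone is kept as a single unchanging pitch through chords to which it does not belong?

Pedal tone.

Approach: none. Departure: none — a single pitch is sustained while the chords change around it, passing through harmonies that do not contain it.
No melodic motion at all; the dissonance is created entirely by the moving harmonies against the stationary note — a pedal tone (pedal point).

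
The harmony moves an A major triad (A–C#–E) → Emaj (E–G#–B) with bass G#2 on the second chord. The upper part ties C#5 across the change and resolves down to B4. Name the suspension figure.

At the second chord the bass is G#2. The suspended C#5 lies a fourth above the bass; after resolving down by step to B4, the interval above the bass becomes a third.
Suspension figures are named by those two intervals: 4–3.

4–3 suspension.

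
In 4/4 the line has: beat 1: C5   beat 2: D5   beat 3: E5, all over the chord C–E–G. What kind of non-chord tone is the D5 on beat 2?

Passing tone.

The harmony at that moment is C major triad (C, E, G); D5 is not a chord tone.
It is approached by step up from C5 and left by step up to E5.
Step in, step out in the same direction — a passing tone.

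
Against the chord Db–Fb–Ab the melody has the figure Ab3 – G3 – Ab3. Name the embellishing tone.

The harmony at that moment is Db minor triad (Db, Fb, Ab); G3 is not a chord tone.
It is approached by step down from Ab3 and left by step up to Ab3.
Step away and step back to the same note — a neighbor tone (lower neighbor).

G3 is a neighbor tone.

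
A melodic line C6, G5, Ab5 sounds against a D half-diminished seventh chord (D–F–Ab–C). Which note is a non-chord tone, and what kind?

The harmony at that moment is D half-diminished seventh chord (D, F, Ab, C); G5 is not a chord tone.
It is approached by leap down from C6 and left by step up to Ab5.
Leap in, step out — an appoggiatura.

G5 is an appoggiatura.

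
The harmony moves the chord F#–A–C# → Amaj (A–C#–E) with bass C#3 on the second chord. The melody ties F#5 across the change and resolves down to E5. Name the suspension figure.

4–3 suspension.

At the second chord the bass is C#3. The suspended F#5 lies a fourth above the bass; after resolving down by step to E5, the interval above the bass becomes a third.
Suspension figures are named by those two intervals: 4–3.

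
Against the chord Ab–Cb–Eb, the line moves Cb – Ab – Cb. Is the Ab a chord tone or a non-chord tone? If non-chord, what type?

Ab minor triad contains Ab, Cb, Eb; Ab is the root, so it is a chord tone.

Chord tone (the root of Ab minor triad).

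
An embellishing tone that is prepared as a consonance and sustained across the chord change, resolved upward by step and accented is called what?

Approach: by preparation — the pitch is first a chord tone, then held (tied or repeated) while the harmony changes under it. Departure: up by step. Metric position: strong.
A prepared dissonance that resolves upward by step — a retardation. (The same figure resolving downward would be a suspension.)

Retardation.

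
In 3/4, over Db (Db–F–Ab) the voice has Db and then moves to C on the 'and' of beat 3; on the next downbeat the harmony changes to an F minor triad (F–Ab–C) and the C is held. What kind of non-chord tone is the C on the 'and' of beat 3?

Anticipation.

The harmony at that moment is Db major triad (Db, F, Ab); C is not a chord tone.
It is approached by step down from Db and then sustained as the same pitch into the next harmony.
Arriving early and becoming a chord tone when the harmony changes — an anticipation.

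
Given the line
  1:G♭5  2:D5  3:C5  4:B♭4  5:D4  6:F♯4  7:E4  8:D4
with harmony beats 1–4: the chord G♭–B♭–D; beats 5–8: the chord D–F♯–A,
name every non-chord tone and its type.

The harmony at that moment is G♭ augmented triad (G♭, B♭, D); C5 is not a chord tone.
It is approached by step down from D5 and left by step down to B♭4.
Step in, step out in the same direction — a passing tone.
The harmony at that moment is D major triad (D, F♯, A); E4 is not a chord tone.
It is approached by step down from F♯4 and left by step down to D4.
Step in, step out in the same direction — a passing tone.

C5 (beat 3) — passing tone; E4 (beat 7) — passing tone.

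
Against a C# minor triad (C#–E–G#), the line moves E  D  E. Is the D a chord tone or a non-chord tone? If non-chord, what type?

The harmony at that moment is C# minor triad (C#, E, G#); D is not a chord tone.
It is approached by step down from E and left by step up to E.
Step away and step back to the same note — a neighbor tone (lower neighbor).

Non-chord tone — a neighbor tone.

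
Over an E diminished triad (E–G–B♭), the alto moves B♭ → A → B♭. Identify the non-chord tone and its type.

The harmony at that moment is E diminished triad (E, G, B♭); A is not a chord tone.
It is approached by step down from B♭ and left by step up to B♭.
Step away and step back to the same note — a neighbor tone (lower neighbor).

A is a neighbor tone.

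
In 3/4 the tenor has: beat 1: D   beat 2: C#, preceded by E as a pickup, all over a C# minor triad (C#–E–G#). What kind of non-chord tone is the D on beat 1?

Passing tone.

The harmony at that moment is C# minor triad (C#, E, G#); D is not a chord tone.
It is approached by step down from E and left by step down to C#.
Step in, step out in the same direction — a passing tone.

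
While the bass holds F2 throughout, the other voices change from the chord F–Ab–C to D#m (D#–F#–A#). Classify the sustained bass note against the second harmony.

The harmony at that moment is D# minor triad (D#, F#, A#); F2 is not a chord tone.
It is held over (the same pitch as the preceding F2) and then sustained as the same pitch into the next harmony.
Sustained through a change of harmony — a pedal tone.

Pedal tone (pedal point).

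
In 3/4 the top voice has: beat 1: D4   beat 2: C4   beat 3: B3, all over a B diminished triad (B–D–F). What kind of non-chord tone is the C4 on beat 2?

Passing tone.

The harmony at that moment is B diminished triad (B, D, F); C4 is not a chord tone.
It is approached by step down from D4 and left by step down to B3.
Step in, step out in the same direction — a passing tone.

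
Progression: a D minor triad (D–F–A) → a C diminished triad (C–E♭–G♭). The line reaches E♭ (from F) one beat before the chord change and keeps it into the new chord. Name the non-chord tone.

E♭ is an anticipation.

The harmony at that moment is D minor triad (D, F, A); E♭ is not a chord tone.
It is approached by step down from F and then sustained as the same pitch into the next harmony.
Arriving early and becoming a chord tone when the harmony changes — an anticipation.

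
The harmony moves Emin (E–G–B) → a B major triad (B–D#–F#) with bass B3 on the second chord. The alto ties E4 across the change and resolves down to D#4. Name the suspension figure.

4–3 suspension.

At the second chord the bass is B3. The suspended E4 lies a fourth above the bass; after resolving down by step to D#4, the interval above the bass becomes a third.
Suspension figures are named by those two intervals: 4–3.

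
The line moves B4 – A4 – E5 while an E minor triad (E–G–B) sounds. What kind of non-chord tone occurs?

A4 is an escape tone.

The harmony at that moment is E minor triad (E, G, B); A4 is not a chord tone.
It is approached by step down from B4 and left by leap up to E5.
Step in, leap out — an escape tone.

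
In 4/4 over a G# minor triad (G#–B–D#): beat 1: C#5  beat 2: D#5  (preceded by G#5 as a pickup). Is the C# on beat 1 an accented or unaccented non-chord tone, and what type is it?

Accented appoggiatura.

The harmony at that moment is G# minor triad (G#, B, D#); C#5 is not a chord tone.
It is approached by leap down from G#5 and left by step up to D#5.
Leap in, step out — an appoggiatura.
It falls on the downbeat, so it is accented.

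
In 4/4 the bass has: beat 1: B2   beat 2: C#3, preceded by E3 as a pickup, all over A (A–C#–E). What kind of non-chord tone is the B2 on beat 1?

The harmony at that moment is A major triad (A, C#, E); B2 is not a chord tone.
It is approached by leap down from E3 and left by step up to C#3.
Leap in, step out, metrically accented — an appoggiatura.

Appoggiatura.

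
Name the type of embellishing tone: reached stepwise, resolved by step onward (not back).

Passing tone.

Approach: by step. Departure: by step, continuing in the same direction.
Stepwise on both sides with no change of direction means the note fills in the space between two different chord tones — a passing tone. (Had it turned back to its starting note it would be a neighbor tone instead.)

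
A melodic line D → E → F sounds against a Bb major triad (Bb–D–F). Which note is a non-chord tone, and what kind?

E is a passing tone.

The harmony at that moment is Bb major triad (Bb, D, F); E is not a chord tone.
It is approached by step up from D and left by step up to F.
Step in, step out in the same direction — a passing tone.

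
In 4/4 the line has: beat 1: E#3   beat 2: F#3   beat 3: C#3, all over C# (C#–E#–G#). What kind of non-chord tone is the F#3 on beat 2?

The harmony at that moment is C# major triad (C#, E#, G#); F#3 is not a chord tone.
It is approached by step up from E#3 and left by leap down to C#3.
Step in, leap out, on a weak beat — an escape tone.

Escape tone.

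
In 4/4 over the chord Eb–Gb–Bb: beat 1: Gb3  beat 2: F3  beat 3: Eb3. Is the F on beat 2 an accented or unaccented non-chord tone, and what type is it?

Unaccented passing tone.

The harmony at that moment is Eb minor triad (Eb, Gb, Bb); F3 is not a chord tone.
It is approached by step down from Gb3 and left by step down to Eb3.
Step in, step out in the same direction — a passing tone.
It falls on a weak beat, so it is unaccented.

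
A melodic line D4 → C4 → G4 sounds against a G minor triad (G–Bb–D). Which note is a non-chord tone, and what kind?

C4 is an escape tone.

The harmony at that moment is G minor triad (G, Bb, D); C4 is not a chord tone.
It is approached by step down from D4 and left by leap up to G4.
Step in, leap out — an escape tone.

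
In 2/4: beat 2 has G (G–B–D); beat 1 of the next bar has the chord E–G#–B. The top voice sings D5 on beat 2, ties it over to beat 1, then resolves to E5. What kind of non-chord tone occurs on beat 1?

The harmony at that moment is E major triad (E, G#, B); D5 is not a chord tone.
It is held over (the same pitch as the preceding D5) and left by step up to E5.
Held over from the previous chord and resolving up by step — a retardation.

Retardation.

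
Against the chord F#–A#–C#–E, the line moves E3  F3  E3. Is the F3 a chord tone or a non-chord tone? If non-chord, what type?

Non-chord tone — a neighbor tone.

The harmony at that moment is F# dominant seventh chord (F#, A#, C#, E); F3 is not a chord tone.
It is approached by step up from E3 and left by step down to E3.
Step away and step back to the same note — a neighbor tone (upper neighbor).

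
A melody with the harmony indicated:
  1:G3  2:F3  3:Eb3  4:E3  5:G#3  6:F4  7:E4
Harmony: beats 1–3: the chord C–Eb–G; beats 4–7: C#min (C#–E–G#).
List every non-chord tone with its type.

F3 (beat 2) — passing tone; F4 (beat 6) — appoggiatura.

The harmony at that moment is C minor triad (C, Eb, G); F3 is not a chord tone.
It is approached by step down from G3 and left by step down to Eb3.
Step in, step out in the same direction — a passing tone.
The harmony at that moment is C# minor triad (C#, E, G#); F4 is not a chord tone.
It is approached by leap up from G#3 and left by step down to E4.
Leap in, step out — an appoggiatura.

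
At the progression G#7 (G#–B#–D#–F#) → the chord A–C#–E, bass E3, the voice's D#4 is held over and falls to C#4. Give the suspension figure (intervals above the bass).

At the second chord the bass is E3. The suspended D#4 lies a seventh above the bass; after resolving down by step to C#4, the interval above the bass becomes a sixth.
Suspension figures are named by those two intervals: 7–6.

7–6 suspension.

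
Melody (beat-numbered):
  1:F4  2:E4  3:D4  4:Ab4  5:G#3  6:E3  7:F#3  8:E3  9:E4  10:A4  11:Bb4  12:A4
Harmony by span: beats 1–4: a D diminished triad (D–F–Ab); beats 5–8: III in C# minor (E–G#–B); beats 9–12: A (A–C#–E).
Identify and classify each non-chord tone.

E4 (beat 2) — passing tone; F#3 (beat 7) — neighbor tone; Bb4 (beat 11) — neighbor tone.

The harmony at that moment is D diminished triad (D, F, Ab); E4 is not a chord tone.
It is approached by step down from F4 and left by step down to D4.
Step in, step out in the same direction — a passing tone.
The harmony at that moment is E major triad (E, G#, B); F#3 is not a chord tone.
It is approached by step up from E3 and left by step down to E3.
Step away and step back to the same note — a neighbor tone (upper neighbor).
The harmony at that moment is A major triad (A, C#, E); Bb4 is not a chord tone.
It is approached by step up from A4 and left by step down to A4.
Step away and step back to the same note — a neighbor tone (upper neighbor).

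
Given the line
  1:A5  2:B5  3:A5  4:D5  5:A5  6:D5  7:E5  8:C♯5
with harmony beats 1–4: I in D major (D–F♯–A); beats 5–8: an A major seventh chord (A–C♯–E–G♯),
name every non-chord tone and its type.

The harmony at that moment is D major triad (D, F♯, A); B5 is not a chord tone.
It is approached by step up from A5 and left by step down to A5.
Step away and step back to the same note — a neighbor tone (upper neighbor).
The harmony at that moment is A major seventh chord (A, C♯, E, G♯); D5 is not a chord tone.
It is approached by leap down from A5 and left by step up to E5.
Leap in, step out — an appoggiatura.

B5 (beat 2) — neighbor tone; D5 (beat 6) — appoggiatura.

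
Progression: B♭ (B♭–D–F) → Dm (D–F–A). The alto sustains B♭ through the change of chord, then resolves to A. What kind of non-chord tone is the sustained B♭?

The harmony at that moment is D minor triad (D, F, A); B♭ is not a chord tone.
It is held over (the same pitch as the preceding B♭) and left by step down to A.
Held over from the previous chord and resolving down by step — a suspension.

B♭ is a suspension.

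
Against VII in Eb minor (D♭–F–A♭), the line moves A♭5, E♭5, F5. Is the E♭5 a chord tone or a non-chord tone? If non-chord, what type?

The harmony at that moment is D♭ major triad (D♭, F, A♭); E♭5 is not a chord tone.
It is approached by leap down from A♭5 and left by step up to F5.
Leap in, step out — an appoggiatura.

Non-chord tone — an appoggiatura.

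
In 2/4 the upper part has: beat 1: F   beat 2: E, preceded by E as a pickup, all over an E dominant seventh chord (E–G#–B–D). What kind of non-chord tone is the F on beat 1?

Upper neighbor tone.

The harmony at that moment is E dominant seventh chord (E, G#, B, D); F is not a chord tone.
It is approached by step up from E and left by step down to E.
Step away and step back to the same note — a neighbor tone (upper neighbor).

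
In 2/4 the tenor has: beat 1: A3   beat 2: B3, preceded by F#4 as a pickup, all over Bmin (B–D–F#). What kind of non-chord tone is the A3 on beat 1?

Appoggiatura.

The harmony at that moment is B minor triad (B, D, F#); A3 is not a chord tone.
It is approached by leap down from F#4 and left by step up to B3.
Leap in, step out, metrically accented — an appoggiatura.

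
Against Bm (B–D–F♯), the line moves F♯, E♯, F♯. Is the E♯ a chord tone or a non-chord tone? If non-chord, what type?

The harmony at that moment is B minor triad (B, D, F♯); E♯ is not a chord tone.
It is approached by step down from F♯ and left by step up to F♯.
Step away and step back to the same note — a neighbor tone (lower neighbor).

Non-chord tone — a neighbor tone.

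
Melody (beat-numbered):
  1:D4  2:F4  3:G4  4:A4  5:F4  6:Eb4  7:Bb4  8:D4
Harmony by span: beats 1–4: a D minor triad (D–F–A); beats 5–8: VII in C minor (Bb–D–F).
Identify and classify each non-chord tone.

The harmony at that moment is D minor triad (D, F, A); G4 is not a chord tone.
It is approached by step up from F4 and left by step up to A4.
Step in, step out in the same direction — a passing tone.
The harmony at that moment is Bb major triad (Bb, D, F); Eb4 is not a chord tone.
It is approached by step down from F4 and left by leap up to Bb4.
Step in, leap out — an escape tone.

G4 (beat 3) — passing tone; Eb4 (beat 6) — escape tone.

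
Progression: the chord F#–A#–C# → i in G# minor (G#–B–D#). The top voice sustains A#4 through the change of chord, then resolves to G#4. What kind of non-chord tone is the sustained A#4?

A#4 is a suspension.

The harmony at that moment is G# minor triad (G#, B, D#); A#4 is not a chord tone.
It is held over (the same pitch as the preceding A#4) and left by step down to G#4.
Held over from the previous chord and resolving down by step — a suspension.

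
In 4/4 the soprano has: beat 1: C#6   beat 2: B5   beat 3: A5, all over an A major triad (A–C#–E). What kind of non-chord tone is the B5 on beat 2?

Passing tone.

The harmony at that moment is A major triad (A, C#, E); B5 is not a chord tone.
It is approached by step down from C#6 and left by step down to A5.
Step in, step out in the same direction — a passing tone.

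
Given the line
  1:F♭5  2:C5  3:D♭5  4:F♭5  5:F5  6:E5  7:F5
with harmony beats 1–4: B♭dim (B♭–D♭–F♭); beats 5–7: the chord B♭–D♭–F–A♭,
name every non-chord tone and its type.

The harmony at that moment is B♭ diminished triad (B♭, D♭, F♭); C5 is not a chord tone.
It is approached by leap down from F♭5 and left by step up to D♭5.
Leap in, step out — an appoggiatura.
The harmony at that moment is B♭ minor seventh chord (B♭, D♭, F, A♭); E5 is not a chord tone.
It is approached by step down from F5 and left by step up to F5.
Step away and step back to the same note — a neighbor tone (lower neighbor).

C5 (beat 2) — appoggiatura; E5 (beat 6) — neighbor tone.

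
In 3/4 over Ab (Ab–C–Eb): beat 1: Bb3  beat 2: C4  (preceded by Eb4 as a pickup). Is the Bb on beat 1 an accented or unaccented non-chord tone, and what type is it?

The harmony at that moment is Ab major triad (Ab, C, Eb); Bb3 is not a chord tone.
It is approached by leap down from Eb4 and left by step up to C4.
Leap in, step out — an appoggiatura.
It falls on the downbeat, so it is accented.

Accented appoggiatura.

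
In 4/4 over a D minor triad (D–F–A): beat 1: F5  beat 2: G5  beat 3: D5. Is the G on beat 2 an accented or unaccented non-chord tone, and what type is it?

The harmony at that moment is D minor triad (D, F, A); G5 is not a chord tone.
It is approached by step up from F5 and left by leap down to D5.
Step in, leap out — an escape tone.
It falls on a weak beat, so it is unaccented.

Unaccented escape tone.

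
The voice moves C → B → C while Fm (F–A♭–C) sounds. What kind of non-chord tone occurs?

B is a neighbor tone.

The harmony at that moment is F minor triad (F, A♭, C); B is not a chord tone.
It is approached by step down from C and left by step up to C.
Step away and step back to the same note — a neighbor tone (lower neighbor).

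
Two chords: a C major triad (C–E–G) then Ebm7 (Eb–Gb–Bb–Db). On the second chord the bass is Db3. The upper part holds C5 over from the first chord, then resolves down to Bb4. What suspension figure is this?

At the second chord the bass is Db3. The suspended C5 lies a seventh above the bass; after resolving down by step to Bb4, the interval above the bass becomes a sixth.
Suspension figures are named by those two intervals: 7–6.

7–6 suspension.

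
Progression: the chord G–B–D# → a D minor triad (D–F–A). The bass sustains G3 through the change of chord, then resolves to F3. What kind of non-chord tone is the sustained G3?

G3 is a suspension.

The harmony at that moment is D minor triad (D, F, A); G3 is not a chord tone.
It is held over (the same pitch as the preceding G3) and left by step down to F3.
Held over from the previous chord and resolving down by step — a suspension.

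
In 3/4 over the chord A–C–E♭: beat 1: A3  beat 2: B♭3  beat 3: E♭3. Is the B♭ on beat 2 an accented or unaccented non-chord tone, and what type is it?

Unaccented escape tone.

The harmony at that moment is A diminished triad (A, C, E♭); B♭3 is not a chord tone.
It is approached by step up from A3 and left by leap down to E♭3.
Step in, leap out — an escape tone.
It falls on a weak beat, so it is unaccented.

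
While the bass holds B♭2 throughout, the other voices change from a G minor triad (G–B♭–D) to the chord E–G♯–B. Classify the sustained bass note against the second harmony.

Pedal tone (pedal point).

The harmony at that moment is E major triad (E, G♯, B); B♭2 is not a chord tone.
It is held over (the same pitch as the preceding B♭2) and then sustained as the same pitch into the next harmony.
Sustained through a change of harmony — a pedal tone.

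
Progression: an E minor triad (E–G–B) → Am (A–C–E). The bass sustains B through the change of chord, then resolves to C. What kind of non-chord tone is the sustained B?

B is a retardation.

The harmony at that moment is A minor triad (A, C, E); B is not a chord tone.
It is held over (the same pitch as the preceding B) and left by step up to C.
Held over from the previous chord and resolving up by step — a retardation.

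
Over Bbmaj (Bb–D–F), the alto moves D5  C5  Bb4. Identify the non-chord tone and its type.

C5 is a passing tone.

The harmony at that moment is Bb major triad (Bb, D, F); C5 is not a chord tone.
It is approached by step down from D5 and left by step down to Bb4.
Step in, step out in the same direction — a passing tone.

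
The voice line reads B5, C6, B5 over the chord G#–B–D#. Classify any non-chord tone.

C6 is a neighbor tone.

The harmony at that moment is G# minor triad (G#, B, D#); C6 is not a chord tone.
It is approached by step up from B5 and left by step down to B5.
Step away and step back to the same note — a neighbor tone (upper neighbor).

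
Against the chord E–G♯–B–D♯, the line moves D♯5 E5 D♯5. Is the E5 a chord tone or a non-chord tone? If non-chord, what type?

Chord tone (the root of E major seventh chord).

E major seventh chord contains E, G♯, B, D♯; E is the root, so it is a chord tone.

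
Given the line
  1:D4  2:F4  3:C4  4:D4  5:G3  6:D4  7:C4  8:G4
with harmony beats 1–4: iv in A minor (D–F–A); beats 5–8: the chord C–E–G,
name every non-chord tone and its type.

C4 (beat 3) — appoggiatura; D4 (beat 6) — appoggiatura.

The harmony at that moment is D minor triad (D, F, A); C4 is not a chord tone.
It is approached by leap down from F4 and left by step up to D4.
Leap in, step out — an appoggiatura.
The harmony at that moment is C major triad (C, E, G); D4 is not a chord tone.
It is approached by leap up from G3 and left by step down to C4.
Leap in, step out — an appoggiatura.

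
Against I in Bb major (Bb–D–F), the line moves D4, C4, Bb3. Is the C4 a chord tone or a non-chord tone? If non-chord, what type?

The harmony at that moment is Bb major triad (Bb, D, F); C4 is not a chord tone.
It is approached by step down from D4 and left by step down to Bb3.
Step in, step out in the same direction — a passing tone.

Non-chord tone — a passing tone.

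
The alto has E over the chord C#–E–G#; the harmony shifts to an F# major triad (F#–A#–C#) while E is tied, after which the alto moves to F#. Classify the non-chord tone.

E is a retardation.

The harmony at that moment is F# major triad (F#, A#, C#); E is not a chord tone.
It is held over (the same pitch as the preceding E) and left by step up to F#.
Held over from the previous chord and resolving up by step — a retardation.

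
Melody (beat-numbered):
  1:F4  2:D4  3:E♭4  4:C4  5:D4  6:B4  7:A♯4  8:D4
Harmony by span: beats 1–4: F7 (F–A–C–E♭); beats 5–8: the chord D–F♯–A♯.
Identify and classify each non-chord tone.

The harmony at that moment is F dominant seventh chord (F, A, C, E♭); D4 is not a chord tone.
It is approached by leap down from F4 and left by step up to E♭4.
Leap in, step out — an appoggiatura.
The harmony at that moment is D augmented triad (D, F♯, A♯); B4 is not a chord tone.
It is approached by leap up from D4 and left by step down to A♯4.
Leap in, step out — an appoggiatura.

D4 (beat 2) — appoggiatura; B4 (beat 6) — appoggiatura.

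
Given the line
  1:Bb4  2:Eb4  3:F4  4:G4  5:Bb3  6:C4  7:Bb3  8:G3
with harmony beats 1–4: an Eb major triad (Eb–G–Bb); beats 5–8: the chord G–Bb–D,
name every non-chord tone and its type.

The harmony at that moment is Eb major triad (Eb, G, Bb); F4 is not a chord tone.
It is approached by step up from Eb4 and left by step up to G4.
Step in, step out in the same direction — a passing tone.
The harmony at that moment is G minor triad (G, Bb, D); C4 is not a chord tone.
It is approached by step up from Bb3 and left by step down to Bb3.
Step away and step back to the same note — a neighbor tone (upper neighbor).

F4 (beat 3) — passing tone; C4 (beat 6) — neighbor tone.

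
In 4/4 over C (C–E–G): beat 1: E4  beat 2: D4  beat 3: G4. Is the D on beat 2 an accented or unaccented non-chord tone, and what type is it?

The harmony at that moment is C major triad (C, E, G); D4 is not a chord tone.
It is approached by step down from E4 and left by leap up to G4.
Step in, leap out — an escape tone.
It falls on a weak beat, so it is unaccented.

Unaccented escape tone.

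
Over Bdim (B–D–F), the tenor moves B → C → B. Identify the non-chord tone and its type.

C is a neighbor tone.

The harmony at that moment is B diminished triad (B, D, F); C is not a chord tone.
It is approached by step up from B and left by step down to B.
Step away and step back to the same note — a neighbor tone (upper neighbor).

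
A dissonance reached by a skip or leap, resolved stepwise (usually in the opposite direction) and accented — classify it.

Approach: by leap. Departure: by step. Metric position: strong.
Leap in, step out, in a metrically strong position — an appoggiatura. (It is the mirror image of the escape tone, which steps in and leaps out from a weak position.)

Appoggiatura.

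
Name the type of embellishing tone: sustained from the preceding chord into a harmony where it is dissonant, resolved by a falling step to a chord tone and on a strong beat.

Approach: by preparation — the pitch is first a chord tone, then held (tied or repeated) while the harmony changes under it. Departure: down by step. Metric position: strong.
A prepared dissonance that resolves downward by step — a suspension. (The same figure resolving upward would be a retardation.)

Suspension.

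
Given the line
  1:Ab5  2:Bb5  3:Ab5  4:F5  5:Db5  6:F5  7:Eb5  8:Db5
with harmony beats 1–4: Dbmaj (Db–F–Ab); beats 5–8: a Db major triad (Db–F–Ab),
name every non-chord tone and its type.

Bb5 (beat 2) — neighbor tone; Eb5 (beat 7) — passing tone.

The harmony at that moment is Db major triad (Db, F, Ab); Bb5 is not a chord tone.
It is approached by step up from Ab5 and left by step down to Ab5.
Step away and step back to the same note — a neighbor tone (upper neighbor).
The harmony at that moment is Db major triad (Db, F, Ab); Eb5 is not a chord tone.
It is approached by step down from F5 and left by step down to Db5.
Step in, step out in the same direction — a passing tone.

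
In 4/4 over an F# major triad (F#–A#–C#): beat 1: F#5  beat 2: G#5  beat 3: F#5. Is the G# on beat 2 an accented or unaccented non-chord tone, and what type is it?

Unaccented neighbor tone.

The harmony at that moment is F# major triad (F#, A#, C#); G#5 is not a chord tone.
It is approached by step up from F#5 and left by step down to F#5.
Step away and step back to the same note — a neighbor tone (upper neighbor).
It falls on a weak beat, so it is unaccented.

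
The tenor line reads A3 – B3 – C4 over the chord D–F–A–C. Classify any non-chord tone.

The harmony at that moment is D minor seventh chord (D, F, A, C); B3 is not a chord tone.
It is approached by step up from A3 and left by step up to C4.
Step in, step out in the same direction — a passing tone.

B3 is a passing tone.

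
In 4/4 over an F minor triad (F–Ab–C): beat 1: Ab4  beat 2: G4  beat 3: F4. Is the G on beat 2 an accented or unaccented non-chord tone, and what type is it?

Unaccented passing tone.

The harmony at that moment is F minor triad (F, Ab, C); G4 is not a chord tone.
It is approached by step down from Ab4 and left by step down to F4.
Step in, step out in the same direction — a passing tone.
It falls on a weak beat, so it is unaccented.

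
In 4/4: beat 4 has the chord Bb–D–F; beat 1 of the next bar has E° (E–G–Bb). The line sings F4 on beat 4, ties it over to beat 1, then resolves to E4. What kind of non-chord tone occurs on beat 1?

Suspension.

The harmony at that moment is E diminished triad (E, G, Bb); F4 is not a chord tone.
It is held over (the same pitch as the preceding F4) and left by step down to E4.
Held over from the previous chord and resolving down by step — a suspension.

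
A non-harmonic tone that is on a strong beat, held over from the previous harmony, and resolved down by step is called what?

Suspension.

Approach: by preparation — the pitch is first a chord tone, then held (tied or repeated) while the harmony changes under it. Departure: down by step. Metric position: strong.
A prepared dissonance that resolves downward by step — a suspension. (The same figure resolving upward would be a retardation.)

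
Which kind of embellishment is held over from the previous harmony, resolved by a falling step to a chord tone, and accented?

Approach: by preparation — the pitch is first a chord tone, then held (tied or repeated) while the harmony changes under it. Departure: down by step. Metric position: strong.
A prepared dissonance that resolves downward by step — a suspension. (The same figure resolving upward would be a retardation.)

Suspension.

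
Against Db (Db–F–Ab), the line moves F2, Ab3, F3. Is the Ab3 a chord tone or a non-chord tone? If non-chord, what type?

Chord tone (the fifth of Db major triad).

Db major triad contains Db, F, Ab; Ab is the fifth, so it is a chord tone.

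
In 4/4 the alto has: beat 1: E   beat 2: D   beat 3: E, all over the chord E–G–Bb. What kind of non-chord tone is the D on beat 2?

The harmony at that moment is E diminished triad (E, G, Bb); D is not a chord tone.
It is approached by step down from E and left by step up to E.
Step away and step back to the same note — a neighbor tone (lower neighbor).

Lower neighbor tone.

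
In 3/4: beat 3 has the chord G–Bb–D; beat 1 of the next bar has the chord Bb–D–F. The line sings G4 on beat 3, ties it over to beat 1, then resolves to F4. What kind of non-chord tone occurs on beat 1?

The harmony at that moment is Bb major triad (Bb, D, F); G4 is not a chord tone.
It is held over (the same pitch as the preceding G4) and left by step down to F4.
Held over from the previous chord and resolving down by step — a suspension.

Suspension.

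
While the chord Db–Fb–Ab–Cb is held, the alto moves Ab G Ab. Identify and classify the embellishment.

The harmony at that moment is Db minor seventh chord (Db, Fb, Ab, Cb); G is not a chord tone.
It is approached by step down from Ab and left by step up to Ab.
Step away and step back to the same note — a neighbor tone (lower neighbor).

G is a neighbor tone.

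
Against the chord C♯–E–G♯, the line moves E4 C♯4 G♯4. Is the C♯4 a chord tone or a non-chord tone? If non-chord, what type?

Chord tone (the root of C# minor triad).

C# minor triad contains C♯, E, G♯; C♯ is the root, so it is a chord tone.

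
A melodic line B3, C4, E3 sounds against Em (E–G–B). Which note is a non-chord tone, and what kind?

The harmony at that moment is E minor triad (E, G, B); C4 is not a chord tone.
It is approached by step up from B3 and left by leap down to E3.
Step in, leap out — an escape tone.

C4 is an escape tone.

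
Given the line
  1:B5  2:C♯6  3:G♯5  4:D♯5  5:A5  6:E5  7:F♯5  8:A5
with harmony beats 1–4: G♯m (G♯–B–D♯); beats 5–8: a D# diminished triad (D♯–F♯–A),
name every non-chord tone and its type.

C♯6 (beat 2) — escape tone; E5 (beat 6) — appoggiatura.

The harmony at that moment is G♯ minor triad (G♯, B, D♯); C♯6 is not a chord tone.
It is approached by step up from B5 and left by leap down to G♯5.
Step in, leap out — an escape tone.
The harmony at that moment is D♯ diminished triad (D♯, F♯, A); E5 is not a chord tone.
It is approached by leap down from A5 and left by step up to F♯5.
Leap in, step out — an appoggiatura.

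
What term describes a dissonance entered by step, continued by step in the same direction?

Passing tone.

Approach: by step. Departure: by step, continuing in the same direction.
Stepwise on both sides with no change of direction means the note fills in the space between two different chord tones — a passing tone. (Had it turned back to its starting note it would be a neighbor tone instead.)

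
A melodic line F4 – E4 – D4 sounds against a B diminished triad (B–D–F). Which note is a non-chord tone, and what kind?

The harmony at that moment is B diminished triad (B, D, F); E4 is not a chord tone.
It is approached by step down from F4 and left by step down to D4.
Step in, step out in the same direction — a passing tone.

E4 is a passing tone.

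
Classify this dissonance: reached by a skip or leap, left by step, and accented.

Approach: by leap. Departure: by step. Metric position: strong.
Leap in, step out, in a metrically strong position — an appoggiatura. (It is the mirror image of the escape tone, which steps in and leaps out from a weak position.)

Appoggiatura.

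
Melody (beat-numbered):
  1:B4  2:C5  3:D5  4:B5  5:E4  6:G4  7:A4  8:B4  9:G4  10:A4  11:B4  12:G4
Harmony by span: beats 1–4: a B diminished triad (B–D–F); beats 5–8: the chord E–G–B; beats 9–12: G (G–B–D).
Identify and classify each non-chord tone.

C5 (beat 2) — passing tone; A4 (beat 7) — passing tone; A4 (beat 10) — passing tone.

The harmony at that moment is B diminished triad (B, D, F); C5 is not a chord tone.
It is approached by step up from B4 and left by step up to D5.
Step in, step out in the same direction — a passing tone.
The harmony at that moment is E minor triad (E, G, B); A4 is not a chord tone.
It is approached by step up from G4 and left by step up to B4.
Step in, step out in the same direction — a passing tone.
The harmony at that moment is G major triad (G, B, D); A4 is not a chord tone.
It is approached by step up from G4 and left by step up to B4.
Step in, step out in the same direction — a passing tone.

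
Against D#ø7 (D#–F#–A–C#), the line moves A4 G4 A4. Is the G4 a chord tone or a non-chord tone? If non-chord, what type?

Non-chord tone — a neighbor tone.

The harmony at that moment is D# half-diminished seventh chord (D#, F#, A, C#); G4 is not a chord tone.
It is approached by step down from A4 and left by step up to A4.
Step away and step back to the same note — a neighbor tone (lower neighbor).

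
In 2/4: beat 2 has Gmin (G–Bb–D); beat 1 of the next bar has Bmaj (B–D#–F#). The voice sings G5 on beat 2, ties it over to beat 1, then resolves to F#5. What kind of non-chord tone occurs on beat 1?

Suspension.

The harmony at that moment is B major triad (B, D#, F#); G5 is not a chord tone.
It is held over (the same pitch as the preceding G5) and left by step down to F#5.
Held over from the previous chord and resolving down by step — a suspension.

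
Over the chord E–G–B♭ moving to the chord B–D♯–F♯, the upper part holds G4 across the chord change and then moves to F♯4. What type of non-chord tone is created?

The harmony at that moment is B major triad (B, D♯, F♯); G4 is not a chord tone.
It is held over (the same pitch as the preceding G4) and left by step down to F♯4.
Held over from the previous chord and resolving down by step — a suspension.

G4 is a suspension.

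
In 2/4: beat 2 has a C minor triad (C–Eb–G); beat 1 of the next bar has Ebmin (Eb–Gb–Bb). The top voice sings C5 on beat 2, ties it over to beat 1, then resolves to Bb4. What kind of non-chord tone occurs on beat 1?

Suspension.

The harmony at that moment is Eb minor triad (Eb, Gb, Bb); C5 is not a chord tone.
It is held over (the same pitch as the preceding C5) and left by step down to Bb4.
Held over from the previous chord and resolving down by step — a suspension.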